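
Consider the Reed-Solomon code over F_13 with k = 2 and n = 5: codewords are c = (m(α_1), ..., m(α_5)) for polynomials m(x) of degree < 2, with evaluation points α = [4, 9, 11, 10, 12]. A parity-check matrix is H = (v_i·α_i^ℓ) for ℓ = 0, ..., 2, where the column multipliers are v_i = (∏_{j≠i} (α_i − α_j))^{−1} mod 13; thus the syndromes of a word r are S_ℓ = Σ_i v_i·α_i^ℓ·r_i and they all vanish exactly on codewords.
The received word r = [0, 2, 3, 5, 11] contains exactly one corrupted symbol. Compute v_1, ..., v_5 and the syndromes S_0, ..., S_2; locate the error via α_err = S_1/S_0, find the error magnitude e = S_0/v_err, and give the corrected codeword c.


S = (5, 3, 7), error at position 3, error magnitude e = 8, c = [0, 2, 8, 5, 11].

Step 1: column multipliers v_i = (∏_{j≠i}(α_i − α_j))^{−1} mod 13.
  i = 1 (α = 4): (4−9)(4−11)(4−10)(4−12) = (−5)·(−7)·(−6)·(−8) = 1680 ≡ 3, so v_1 = 3^{−1} = 9 (mod 13).
  i = 2 (α = 9): (9−4)(9−11)(9−10)(9−12) = 5·(−2)·(−1)·(−3) = −30 ≡ 9, so v_2 = 9^{−1} = 3 (mod 13).
  i = 3 (α = 11): (11−4)(11−9)(11−10)(11−12) = 7·2·1·(−1) = −14 ≡ 12, so v_3 = 12^{−1} = 12 (mod 13).
  i = 4 (α = 10): (10−4)(10−9)(10−11)(10−12) = 6·1·(−1)·(−2) = 12 ≡ 12, so v_4 = 12^{−1} = 12 (mod 13).
  i = 5 (α = 12): (12−4)(12−9)(12−11)(12−10) = 8·3·1·2 = 48 ≡ 9, so v_5 = 9^{−1} = 3 (mod 13).
  v = [9, 3, 12, 12, 3].
Step 2: syndromes of r = [0, 2, 3, 5, 11] (all sums mod 13).
  S_0 = Σ v_i r_i = 9·0 + 3·2 + 12·3 + 12·5 + 3·11 = 135 ≡ 5.
  S_1 = Σ v_i α_i r_i = 9·4·0 + 3·9·2 + 12·11·3 + 12·10·5 + 3·12·11 = 1446 ≡ 3.
  α_i^2 mod 13 = [3, 3, 4, 9, 1].
  S_2 = Σ v_i α_i^2 r_i = 9·3·0 + 3·3·2 + 12·4·3 + 12·9·5 + 3·1·11 = 735 ≡ 7.
  S = (5, 3, 7) ≠ 0, so r is not a codeword (an error is present).
Step 3: locate the error. For a single error e at position i, S_ℓ = v_i·e·α_i^ℓ, so α_err = S_1/S_0.
  S_0^{−1} = 5^{−1} = 8 (mod 13), so α_err = 3·8 = 24 ≡ 11 = α_3. Error position i = 3.
  Consistency check: S_2/S_1 = 7·9 = 63 ≡ 11 = α_err ✓ (single-error assumption holds).
Step 4: error magnitude e = S_0/v_3 = S_0·∏_{j≠3}(α_3 − α_j) = 5·12 = 60 ≡ 8 (mod 13).
Step 5: correct position 3: c_3 = r_3 − e = 3 − 8 ≡ 8 (mod 13). Hence c = [0, 2, 8, 5, 11].
  Check: interpolating c through the α_i gives m(x) = 1 + 3·x (degree < 2) with m(α_i) = c_i for every i, so c is indeed a codeword.


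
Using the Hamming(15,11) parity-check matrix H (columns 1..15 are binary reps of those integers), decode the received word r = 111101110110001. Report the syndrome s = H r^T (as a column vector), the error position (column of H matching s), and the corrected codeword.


s = (0, 0, 1, 1)^T, error position = 3, corrected codeword c = 110101110110001

Compute s = H r^T mod 2 one row at a time:
  s_1 = 1 + 0 + 1 + 1 + 0 + 0 + 0 + 1 = 4 ≡ 0 (mod 2).
  s_2 = 1 + 0 + 1 + 1 + 0 + 0 + 0 + 1 = 4 ≡ 0 (mod 2).
  s_3 = 1 + 1 + 1 + 1 + 1 + 1 + 0 + 1 = 7 ≡ 1 (mod 2).
  s_4 = 1 + 1 + 0 + 1 + 0 + 1 + 0 + 1 = 5 ≡ 1 (mod 2).
s = (0, 0, 1, 1)^T — this equals column 3 of H (binary 0011), so error is at position 3.
Correct: flip bit 3 of r = 111101110110001 to get c = 110101110110001.


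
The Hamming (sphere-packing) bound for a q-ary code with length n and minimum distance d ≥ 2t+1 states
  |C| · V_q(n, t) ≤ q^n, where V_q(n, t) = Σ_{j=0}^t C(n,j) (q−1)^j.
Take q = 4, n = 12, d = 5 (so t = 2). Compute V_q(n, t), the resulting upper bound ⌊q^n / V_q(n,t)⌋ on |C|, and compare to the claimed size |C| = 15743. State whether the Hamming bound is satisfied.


V_q(n, t) = 631, q^n = 16777216, Hamming bound = 26588, |C| = 15743 ≤ bound (satisfied).

Step 1: Compute V_q(n, t) = Σ_{j=0}^2 C(n, j) (q−1)^j.
  j = 0: C(12,0)·(3)^0 = 1·1 = 1.
  j = 1: C(12,1)·(3)^1 = 12·3 = 36.
  j = 2: C(12,2)·(3)^2 = 66·9 = 594.
  V_q(n, t) = 1 + 36 + 594 = 631.
Step 2: q^n = 4^12 = 16777216.
Step 3: Hamming bound ⌊q^n / V_q(n,t)⌋ = ⌊16777216/631⌋ = 26588.
Step 4: Compare |C| = 15743 to 26588: satisfied.
The claimed |C| lies below the Hamming bound.


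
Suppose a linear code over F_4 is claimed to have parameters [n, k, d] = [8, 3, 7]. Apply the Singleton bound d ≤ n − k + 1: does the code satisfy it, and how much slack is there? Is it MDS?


Singleton RHS = n − k + 1 = 6, slack = -1, bound violated (no such code; not MDS).

Singleton bound: d ≤ n − k + 1.
Here n = 8, k = 3, so n − k + 1 = 6.
Given d = 7, check d ≤ 6: NO.
Slack = (n − k + 1) − d = -1.
The slack is negative: d = 7 exceeds n − k + 1 = 6 by 1, so the Singleton bound is violated and no linear [8, 3, 7]_4 code can exist. In particular it is not MDS (MDS requires d = n − k + 1 exactly).
Description: the claimed parameters are [8, 3, 7]_4; such a code would be impossible (violates the Singleton bound).


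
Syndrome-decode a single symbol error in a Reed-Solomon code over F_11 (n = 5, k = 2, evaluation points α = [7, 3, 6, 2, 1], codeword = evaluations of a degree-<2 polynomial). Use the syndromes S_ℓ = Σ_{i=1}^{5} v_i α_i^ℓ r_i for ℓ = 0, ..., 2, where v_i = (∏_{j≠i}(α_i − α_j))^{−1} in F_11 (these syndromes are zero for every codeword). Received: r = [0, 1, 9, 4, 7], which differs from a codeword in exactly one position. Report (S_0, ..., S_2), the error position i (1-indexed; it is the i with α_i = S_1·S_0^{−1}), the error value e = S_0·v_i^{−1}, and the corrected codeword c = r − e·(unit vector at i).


S = (1, 6, 3), error at position 3, error magnitude e = 6, c = [0, 1, 3, 4, 7].

Step 1: column multipliers v_i = (∏_{j≠i}(α_i − α_j))^{−1} mod 11.
  i = 1 (α = 7): (7−3)(7−6)(7−2)(7−1) = 4·1·5·6 = 120 ≡ 10, so v_1 = 10^{−1} = 10 (mod 11).
  i = 2 (α = 3): (3−7)(3−6)(3−2)(3−1) = (−4)·(−3)·1·2 = 24 ≡ 2, so v_2 = 2^{−1} = 6 (mod 11).
  i = 3 (α = 6): (6−7)(6−3)(6−2)(6−1) = (−1)·3·4·5 = −60 ≡ 6, so v_3 = 6^{−1} = 2 (mod 11).
  i = 4 (α = 2): (2−7)(2−3)(2−6)(2−1) = (−5)·(−1)·(−4)·1 = −20 ≡ 2, so v_4 = 2^{−1} = 6 (mod 11).
  i = 5 (α = 1): (1−7)(1−3)(1−6)(1−2) = (−6)·(−2)·(−5)·(−1) = 60 ≡ 5, so v_5 = 5^{−1} = 9 (mod 11).
  v = [10, 6, 2, 6, 9].
Step 2: syndromes of r = [0, 1, 9, 4, 7] (all sums mod 11).
  S_0 = Σ v_i r_i = 10·0 + 6·1 + 2·9 + 6·4 + 9·7 = 111 ≡ 1.
  S_1 = Σ v_i α_i r_i = 10·7·0 + 6·3·1 + 2·6·9 + 6·2·4 + 9·1·7 = 237 ≡ 6.
  α_i^2 mod 11 = [5, 9, 3, 4, 1].
  S_2 = Σ v_i α_i^2 r_i = 10·5·0 + 6·9·1 + 2·3·9 + 6·4·4 + 9·1·7 = 267 ≡ 3.
  S = (1, 6, 3) ≠ 0, so r is not a codeword (an error is present).
Step 3: locate the error. For a single error e at position i, S_ℓ = v_i·e·α_i^ℓ, so α_err = S_1/S_0.
  S_0^{−1} = 1^{−1} = 1 (mod 11), so α_err = 6·1 = 6 ≡ 6 = α_3. Error position i = 3.
  Consistency check: S_2/S_1 = 3·2 = 6 ≡ 6 = α_err ✓ (single-error assumption holds).
Step 4: error magnitude e = S_0/v_3 = S_0·∏_{j≠3}(α_3 − α_j) = 1·6 = 6 ≡ 6 (mod 11).
Step 5: correct position 3: c_3 = r_3 − e = 9 − 6 ≡ 3 (mod 11). Hence c = [0, 1, 3, 4, 7].
  Check: interpolating c through the α_i gives m(x) = 10 + 8·x (degree < 2) with m(α_i) = c_i for every i, so c is indeed a codeword.


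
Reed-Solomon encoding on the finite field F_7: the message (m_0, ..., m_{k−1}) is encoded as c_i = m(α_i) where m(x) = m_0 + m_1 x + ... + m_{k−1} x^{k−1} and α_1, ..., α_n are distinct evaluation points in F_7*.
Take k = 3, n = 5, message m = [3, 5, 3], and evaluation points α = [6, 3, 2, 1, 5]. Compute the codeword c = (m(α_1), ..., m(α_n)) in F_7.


c = [1, 3, 4, 4, 5]

Message polynomial: m(x) = 3 + 5·x + 3·x^2 (mod 7).
For each evaluation point α_i, compute m(α_i) mod 7:
  α_1 = 6: Horner steps 3 → 2 → 1, so m(6) = 1.
  α_2 = 3: Horner steps 3 → 0 → 3, so m(3) = 3.
  α_3 = 2: Horner steps 3 → 4 → 4, so m(2) = 4.
  α_4 = 1: Horner steps 3 → 1 → 4, so m(1) = 4.
  α_5 = 5: Horner steps 3 → 6 → 5, so m(5) = 5.
Codeword c = [1, 3, 4, 4, 5] ∈ F_7^5.


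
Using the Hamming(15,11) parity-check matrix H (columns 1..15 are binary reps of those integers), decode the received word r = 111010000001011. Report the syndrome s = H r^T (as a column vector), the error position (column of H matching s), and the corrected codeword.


s = (1, 0, 0, 0)^T, error position = 8, corrected codeword c = 111010010001011

Compute s = H r^T mod 2 one row at a time:
  s_1 = 0 + 0 + 0 + 0 + 1 + 0 + 1 + 1 = 3 ≡ 1 (mod 2).
  s_2 = 0 + 1 + 0 + 0 + 1 + 0 + 1 + 1 = 4 ≡ 0 (mod 2).
  s_3 = 1 + 1 + 0 + 0 + 0 + 0 + 1 + 1 = 4 ≡ 0 (mod 2).
  s_4 = 1 + 1 + 1 + 0 + 0 + 0 + 0 + 1 = 4 ≡ 0 (mod 2).
s = (1, 0, 0, 0)^T — this equals column 8 of H (binary 1000), so error is at position 8.
Correct: flip bit 8 of r = 111010000001011 to get c = 111010010001011.


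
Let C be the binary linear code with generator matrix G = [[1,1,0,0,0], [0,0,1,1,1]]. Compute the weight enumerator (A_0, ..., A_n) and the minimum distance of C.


Weight distribution: A_0 = 1, A_2 = 1, A_3 = 1, A_5 = 1. Minimum distance d = 2.

Enumerate all 2^2 = 4 messages m ∈ F_2^2.
For each, compute codeword c = mG in F_2^5, then tally its weight.
  m = 00 → c = 00000, weight = 0.
  m = 10 → c = 11000, weight = 2.
  m = 01 → c = 00111, weight = 3.
  m = 11 → c = 11111, weight = 5.
Tally weights:
  weight 0: 1 codewords.
  weight 2: 1 codewords.
  weight 3: 1 codewords.
  weight 5: 1 codewords.
Minimum distance d = smallest w > 0 with A_w > 0 = 2.
Sanity: Σ A_w = 4 = 2^2 = 4 ✓.


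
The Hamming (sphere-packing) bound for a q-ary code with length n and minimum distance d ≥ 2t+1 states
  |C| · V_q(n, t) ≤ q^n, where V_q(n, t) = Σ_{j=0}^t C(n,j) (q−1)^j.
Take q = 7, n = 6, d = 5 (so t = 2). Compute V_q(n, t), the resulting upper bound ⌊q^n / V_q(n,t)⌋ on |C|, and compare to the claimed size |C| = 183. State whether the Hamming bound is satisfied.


V_q(n, t) = 577, q^n = 117649, Hamming bound = 203, |C| = 183 ≤ bound (satisfied).

Step 1: Compute V_q(n, t) = Σ_{j=0}^2 C(n, j) (q−1)^j.
  j = 0: C(6,0)·(6)^0 = 1·1 = 1.
  j = 1: C(6,1)·(6)^1 = 6·6 = 36.
  j = 2: C(6,2)·(6)^2 = 15·36 = 540.
  V_q(n, t) = 1 + 36 + 540 = 577.
Step 2: q^n = 7^6 = 117649.
Step 3: Hamming bound ⌊q^n / V_q(n,t)⌋ = ⌊117649/577⌋ = 203.
Step 4: Compare |C| = 183 to 203: satisfied.
The claimed |C| lies below the Hamming bound.


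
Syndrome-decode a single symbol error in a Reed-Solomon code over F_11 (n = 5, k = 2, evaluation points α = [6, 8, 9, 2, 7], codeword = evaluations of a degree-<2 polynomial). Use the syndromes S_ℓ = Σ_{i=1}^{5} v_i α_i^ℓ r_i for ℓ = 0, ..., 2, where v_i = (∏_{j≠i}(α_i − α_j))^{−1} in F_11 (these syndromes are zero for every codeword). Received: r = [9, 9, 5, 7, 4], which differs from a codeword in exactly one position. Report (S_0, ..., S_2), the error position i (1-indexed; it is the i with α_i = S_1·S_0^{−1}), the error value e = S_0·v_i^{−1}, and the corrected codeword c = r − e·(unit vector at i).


S = (1, 8, 9), error at position 2, error magnitude e = 10, c = [9, 10, 5, 7, 4].

Step 1: column multipliers v_i = (∏_{j≠i}(α_i − α_j))^{−1} mod 11.
  i = 1 (α = 6): (6−8)(6−9)(6−2)(6−7) = (−2)·(−3)·4·(−1) = −24 ≡ 9, so v_1 = 9^{−1} = 5 (mod 11).
  i = 2 (α = 8): (8−6)(8−9)(8−2)(8−7) = 2·(−1)·6·1 = −12 ≡ 10, so v_2 = 10^{−1} = 10 (mod 11).
  i = 3 (α = 9): (9−6)(9−8)(9−2)(9−7) = 3·1·7·2 = 42 ≡ 9, so v_3 = 9^{−1} = 5 (mod 11).
  i = 4 (α = 2): (2−6)(2−8)(2−9)(2−7) = (−4)·(−6)·(−7)·(−5) = 840 ≡ 4, so v_4 = 4^{−1} = 3 (mod 11).
  i = 5 (α = 7): (7−6)(7−8)(7−9)(7−2) = 1·(−1)·(−2)·5 = 10 ≡ 10, so v_5 = 10^{−1} = 10 (mod 11).
  v = [5, 10, 5, 3, 10].
Step 2: syndromes of r = [9, 9, 5, 7, 4] (all sums mod 11).
  S_0 = Σ v_i r_i = 5·9 + 10·9 + 5·5 + 3·7 + 10·4 = 221 ≡ 1.
  S_1 = Σ v_i α_i r_i = 5·6·9 + 10·8·9 + 5·9·5 + 3·2·7 + 10·7·4 = 1537 ≡ 8.
  α_i^2 mod 11 = [3, 9, 4, 4, 5].
  S_2 = Σ v_i α_i^2 r_i = 5·3·9 + 10·9·9 + 5·4·5 + 3·4·7 + 10·5·4 = 1329 ≡ 9.
  S = (1, 8, 9) ≠ 0, so r is not a codeword (an error is present).
Step 3: locate the error. For a single error e at position i, S_ℓ = v_i·e·α_i^ℓ, so α_err = S_1/S_0.
  S_0^{−1} = 1^{−1} = 1 (mod 11), so α_err = 8·1 = 8 ≡ 8 = α_2. Error position i = 2.
  Consistency check: S_2/S_1 = 9·7 = 63 ≡ 8 = α_err ✓ (single-error assumption holds).
Step 4: error magnitude e = S_0/v_2 = S_0·∏_{j≠2}(α_2 − α_j) = 1·10 = 10 ≡ 10 (mod 11).
Step 5: correct position 2: c_2 = r_2 − e = 9 − 10 ≡ 10 (mod 11). Hence c = [9, 10, 5, 7, 4].
  Check: interpolating c through the α_i gives m(x) = 6 + 6·x (degree < 2) with m(α_i) = c_i for every i, so c is indeed a codeword.


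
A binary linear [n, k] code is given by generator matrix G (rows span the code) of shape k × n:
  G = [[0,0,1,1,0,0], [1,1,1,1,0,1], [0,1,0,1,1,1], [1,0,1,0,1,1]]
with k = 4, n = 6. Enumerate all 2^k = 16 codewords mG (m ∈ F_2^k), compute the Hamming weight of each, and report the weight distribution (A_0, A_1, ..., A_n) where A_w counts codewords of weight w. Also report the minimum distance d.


Weight distribution: A_0 = 1, A_1 = 1, A_2 = 2, A_3 = 6, A_4 = 5, A_5 = 1. Minimum distance d = 1.

Enumerate all 2^4 = 16 messages m ∈ F_2^4.
For each, compute codeword c = mG in F_2^6, then tally its weight.
  m = 0000 → c = 000000, weight = 0.
  m = 1000 → c = 001100, weight = 2.
  m = 0100 → c = 111101, weight = 5.
  m = 1100 → c = 110001, weight = 3.
  m = 0010 → c = 010111, weight = 4.
  m = 1010 → c = 011011, weight = 4.
  m = 0110 → c = 101010, weight = 3.
  m = 1110 → c = 100110, weight = 3.
  m = 0001 → c = 101011, weight = 4.
  m = 1001 → c = 100111, weight = 4.
  m = 0101 → c = 010110, weight = 3.
  m = 1101 → c = 011010, weight = 3.
  m = 0011 → c = 111100, weight = 4.
  m = 1011 → c = 110000, weight = 2.
  m = 0111 → c = 000001, weight = 1.
  m = 1111 → c = 001101, weight = 3.
Tally weights:
  weight 0: 1 codewords.
  weight 1: 1 codewords.
  weight 2: 2 codewords.
  weight 3: 6 codewords.
  weight 4: 5 codewords.
  weight 5: 1 codewords.
Minimum distance d = smallest w > 0 with A_w > 0 = 1.
Sanity: Σ A_w = 16 = 2^4 = 16 ✓.


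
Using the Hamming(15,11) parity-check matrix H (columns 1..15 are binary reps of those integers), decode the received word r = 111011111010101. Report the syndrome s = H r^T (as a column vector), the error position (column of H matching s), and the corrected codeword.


s = (1, 1, 0, 0)^T, error position = 12, corrected codeword c = 111011111011101

Compute s = H r^T mod 2 one row at a time:
  s_1 = 1 + 1 + 0 + 1 + 0 + 1 + 0 + 1 = 5 ≡ 1 (mod 2).
  s_2 = 0 + 1 + 1 + 1 + 0 + 1 + 0 + 1 = 5 ≡ 1 (mod 2).
  s_3 = 1 + 1 + 1 + 1 + 0 + 1 + 0 + 1 = 6 ≡ 0 (mod 2).
  s_4 = 1 + 1 + 1 + 1 + 1 + 1 + 1 + 1 = 8 ≡ 0 (mod 2).
s = (1, 1, 0, 0)^T — this equals column 12 of H (binary 1100), so error is at position 12.
Correct: flip bit 12 of r = 111011111010101 to get c = 111011111011101.


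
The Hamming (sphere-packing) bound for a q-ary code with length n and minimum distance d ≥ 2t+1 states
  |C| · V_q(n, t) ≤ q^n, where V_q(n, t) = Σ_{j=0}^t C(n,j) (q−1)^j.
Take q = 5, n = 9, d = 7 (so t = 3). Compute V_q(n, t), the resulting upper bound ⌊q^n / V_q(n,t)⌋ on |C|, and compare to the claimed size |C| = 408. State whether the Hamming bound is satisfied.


V_q(n, t) = 5989, q^n = 1953125, Hamming bound = 326, |C| = 408 > bound (violated).

Step 1: Compute V_q(n, t) = Σ_{j=0}^3 C(n, j) (q−1)^j.
  j = 0: C(9,0)·(4)^0 = 1·1 = 1.
  j = 1: C(9,1)·(4)^1 = 9·4 = 36.
  j = 2: C(9,2)·(4)^2 = 36·16 = 576.
  j = 3: C(9,3)·(4)^3 = 84·64 = 5376.
  V_q(n, t) = 1 + 36 + 576 + 5376 = 5989.
Step 2: q^n = 5^9 = 1953125.
Step 3: Hamming bound ⌊q^n / V_q(n,t)⌋ = ⌊1953125/5989⌋ = 326.
Step 4: Compare |C| = 408 to 326: violated.
The claimed |C| lies above the Hamming bound, so no 5-ary code of length 9 with d ≥ 7 can have 408 codewords.


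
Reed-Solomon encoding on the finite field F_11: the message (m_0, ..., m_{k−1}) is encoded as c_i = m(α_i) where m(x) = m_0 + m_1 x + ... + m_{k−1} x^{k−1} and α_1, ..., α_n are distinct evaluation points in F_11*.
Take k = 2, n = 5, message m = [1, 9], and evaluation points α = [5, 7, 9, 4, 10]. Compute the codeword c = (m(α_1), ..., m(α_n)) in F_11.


c = [2, 9, 5, 4, 3]

Message polynomial: m(x) = 1 + 9·x (mod 11).
For each evaluation point α_i, compute m(α_i) mod 11:
  α_1 = 5: Horner steps 9 → 2, so m(5) = 2.
  α_2 = 7: Horner steps 9 → 9, so m(7) = 9.
  α_3 = 9: Horner steps 9 → 5, so m(9) = 5.
  α_4 = 4: Horner steps 9 → 4, so m(4) = 4.
  α_5 = 10: Horner steps 9 → 3, so m(10) = 3.
Codeword c = [2, 9, 5, 4, 3] ∈ F_11^5.


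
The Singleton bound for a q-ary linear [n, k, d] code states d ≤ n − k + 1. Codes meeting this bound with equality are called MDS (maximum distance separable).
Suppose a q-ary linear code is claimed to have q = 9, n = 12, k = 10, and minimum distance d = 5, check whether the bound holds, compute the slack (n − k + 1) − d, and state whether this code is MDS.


Singleton RHS = n − k + 1 = 3, slack = -2, bound violated (no such code; not MDS).

Singleton bound: d ≤ n − k + 1.
Here n = 12, k = 10, so n − k + 1 = 3.
Given d = 5, check d ≤ 3: NO.
Slack = (n − k + 1) − d = -2.
The slack is negative: d = 5 exceeds n − k + 1 = 3 by 2, so the Singleton bound is violated and no linear [12, 10, 5]_9 code can exist. In particular it is not MDS (MDS requires d = n − k + 1 exactly).
Description: the claimed parameters are [12, 10, 5]_9; such a code would be impossible (violates the Singleton bound).


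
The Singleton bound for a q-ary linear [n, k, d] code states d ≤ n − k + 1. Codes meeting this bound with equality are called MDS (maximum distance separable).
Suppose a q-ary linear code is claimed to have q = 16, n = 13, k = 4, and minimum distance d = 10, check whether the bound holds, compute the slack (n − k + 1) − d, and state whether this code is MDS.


Singleton RHS = n − k + 1 = 10, slack = 0, bound satisfied, MDS.

Singleton bound: d ≤ n − k + 1.
Here n = 13, k = 4, so n − k + 1 = 10.
Given d = 10, check d ≤ 10: YES.
Slack = (n − k + 1) − d = 0.
The code is MDS (slack = 0).
Description: the claimed parameters are [13, 4, 10]_16; such a code would be MDS (meets Singleton bound).


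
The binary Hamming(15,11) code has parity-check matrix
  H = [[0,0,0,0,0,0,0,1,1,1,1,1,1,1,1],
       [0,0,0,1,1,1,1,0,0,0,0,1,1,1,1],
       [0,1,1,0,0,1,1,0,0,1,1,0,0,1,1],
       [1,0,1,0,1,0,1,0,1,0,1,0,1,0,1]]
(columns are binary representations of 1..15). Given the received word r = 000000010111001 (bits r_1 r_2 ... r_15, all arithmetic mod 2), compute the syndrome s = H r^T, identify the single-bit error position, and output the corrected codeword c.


s = (1, 0, 1, 0)^T, error position = 10, corrected codeword c = 000000010011001

Compute s = H r^T mod 2 one row at a time:
  s_1 = 1 + 0 + 1 + 1 + 1 + 0 + 0 + 1 = 5 ≡ 1 (mod 2).
  s_2 = 0 + 0 + 0 + 0 + 1 + 0 + 0 + 1 = 2 ≡ 0 (mod 2).
  s_3 = 0 + 0 + 0 + 0 + 1 + 1 + 0 + 1 = 3 ≡ 1 (mod 2).
  s_4 = 0 + 0 + 0 + 0 + 0 + 1 + 0 + 1 = 2 ≡ 0 (mod 2).
s = (1, 0, 1, 0)^T — this equals column 10 of H (binary 1010), so error is at position 10.
Correct: flip bit 10 of r = 000000010111001 to get c = 000000010011001.


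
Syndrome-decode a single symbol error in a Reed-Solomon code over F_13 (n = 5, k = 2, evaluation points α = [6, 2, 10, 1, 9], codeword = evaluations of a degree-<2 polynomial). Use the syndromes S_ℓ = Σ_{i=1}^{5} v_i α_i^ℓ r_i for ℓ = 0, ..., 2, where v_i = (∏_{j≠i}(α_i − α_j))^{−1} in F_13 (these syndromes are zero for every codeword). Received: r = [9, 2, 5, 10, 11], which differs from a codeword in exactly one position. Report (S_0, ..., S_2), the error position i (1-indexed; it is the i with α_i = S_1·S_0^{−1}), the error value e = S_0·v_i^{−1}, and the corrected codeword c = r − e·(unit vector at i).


S = (1, 10, 9), error at position 3, error magnitude e = 2, c = [9, 2, 3, 10, 11].

Step 1: column multipliers v_i = (∏_{j≠i}(α_i − α_j))^{−1} mod 13.
  i = 1 (α = 6): (6−2)(6−10)(6−1)(6−9) = 4·(−4)·5·(−3) = 240 ≡ 6, so v_1 = 6^{−1} = 11 (mod 13).
  i = 2 (α = 2): (2−6)(2−10)(2−1)(2−9) = (−4)·(−8)·1·(−7) = −224 ≡ 10, so v_2 = 10^{−1} = 4 (mod 13).
  i = 3 (α = 10): (10−6)(10−2)(10−1)(10−9) = 4·8·9·1 = 288 ≡ 2, so v_3 = 2^{−1} = 7 (mod 13).
  i = 4 (α = 1): (1−6)(1−2)(1−10)(1−9) = (−5)·(−1)·(−9)·(−8) = 360 ≡ 9, so v_4 = 9^{−1} = 3 (mod 13).
  i = 5 (α = 9): (9−6)(9−2)(9−10)(9−1) = 3·7·(−1)·8 = −168 ≡ 1, so v_5 = 1^{−1} = 1 (mod 13).
  v = [11, 4, 7, 3, 1].
Step 2: syndromes of r = [9, 2, 5, 10, 11] (all sums mod 13).
  S_0 = Σ v_i r_i = 11·9 + 4·2 + 7·5 + 3·10 + 1·11 = 183 ≡ 1.
  S_1 = Σ v_i α_i r_i = 11·6·9 + 4·2·2 + 7·10·5 + 3·1·10 + 1·9·11 = 1089 ≡ 10.
  α_i^2 mod 13 = [10, 4, 9, 1, 3].
  S_2 = Σ v_i α_i^2 r_i = 11·10·9 + 4·4·2 + 7·9·5 + 3·1·10 + 1·3·11 = 1400 ≡ 9.
  S = (1, 10, 9) ≠ 0, so r is not a codeword (an error is present).
Step 3: locate the error. For a single error e at position i, S_ℓ = v_i·e·α_i^ℓ, so α_err = S_1/S_0.
  S_0^{−1} = 1^{−1} = 1 (mod 13), so α_err = 10·1 = 10 ≡ 10 = α_3. Error position i = 3.
  Consistency check: S_2/S_1 = 9·4 = 36 ≡ 10 = α_err ✓ (single-error assumption holds).
Step 4: error magnitude e = S_0/v_3 = S_0·∏_{j≠3}(α_3 − α_j) = 1·2 = 2 ≡ 2 (mod 13).
Step 5: correct position 3: c_3 = r_3 − e = 5 − 2 ≡ 3 (mod 13). Hence c = [9, 2, 3, 10, 11].
  Check: interpolating c through the α_i gives m(x) = 5 + 5·x (degree < 2) with m(α_i) = c_i for every i, so c is indeed a codeword.


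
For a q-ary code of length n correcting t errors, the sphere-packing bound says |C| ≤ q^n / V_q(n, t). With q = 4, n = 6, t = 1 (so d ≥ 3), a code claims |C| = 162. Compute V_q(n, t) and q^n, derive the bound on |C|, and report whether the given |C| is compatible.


V_q(n, t) = 19, q^n = 4096, Hamming bound = 215, |C| = 162 ≤ bound (satisfied).

Step 1: Compute V_q(n, t) = Σ_{j=0}^1 C(n, j) (q−1)^j.
  j = 0: C(6,0)·(3)^0 = 1·1 = 1.
  j = 1: C(6,1)·(3)^1 = 6·3 = 18.
  V_q(n, t) = 1 + 18 = 19.
Step 2: q^n = 4^6 = 4096.
Step 3: Hamming bound ⌊q^n / V_q(n,t)⌋ = ⌊4096/19⌋ = 215.
Step 4: Compare |C| = 162 to 215: satisfied.
The claimed |C| lies below the Hamming bound.


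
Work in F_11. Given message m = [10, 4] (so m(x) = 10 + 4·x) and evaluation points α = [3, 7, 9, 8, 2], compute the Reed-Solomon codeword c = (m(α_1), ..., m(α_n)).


c = [0, 5, 2, 9, 7]

Message polynomial: m(x) = 10 + 4·x (mod 11).
For each evaluation point α_i, compute m(α_i) mod 11:
  α_1 = 3: Horner steps 4 → 0, so m(3) = 0.
  α_2 = 7: Horner steps 4 → 5, so m(7) = 5.
  α_3 = 9: Horner steps 4 → 2, so m(9) = 2.
  α_4 = 8: Horner steps 4 → 9, so m(8) = 9.
  α_5 = 2: Horner steps 4 → 7, so m(2) = 7.
Codeword c = [0, 5, 2, 9, 7] ∈ F_11^5.


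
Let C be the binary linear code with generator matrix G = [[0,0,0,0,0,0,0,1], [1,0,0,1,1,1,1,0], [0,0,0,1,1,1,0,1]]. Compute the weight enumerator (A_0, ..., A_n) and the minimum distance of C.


Weight distribution: A_0 = 1, A_1 = 1, A_2 = 1, A_3 = 2, A_4 = 1, A_5 = 1, A_6 = 1. Minimum distance d = 1.

Enumerate all 2^3 = 8 messages m ∈ F_2^3.
For each, compute codeword c = mG in F_2^8, then tally its weight.
  m = 000 → c = 00000000, weight = 0.
  m = 100 → c = 00000001, weight = 1.
  m = 010 → c = 10011110, weight = 5.
  m = 110 → c = 10011111, weight = 6.
  m = 001 → c = 00011101, weight = 4.
  m = 101 → c = 00011100, weight = 3.
  m = 011 → c = 10000011, weight = 3.
  m = 111 → c = 10000010, weight = 2.
Tally weights:
  weight 0: 1 codewords.
  weight 1: 1 codewords.
  weight 2: 1 codewords.
  weight 3: 2 codewords.
  weight 4: 1 codewords.
  weight 5: 1 codewords.
  weight 6: 1 codewords.
Minimum distance d = smallest w > 0 with A_w > 0 = 1.
Sanity: Σ A_w = 8 = 2^3 = 8 ✓.


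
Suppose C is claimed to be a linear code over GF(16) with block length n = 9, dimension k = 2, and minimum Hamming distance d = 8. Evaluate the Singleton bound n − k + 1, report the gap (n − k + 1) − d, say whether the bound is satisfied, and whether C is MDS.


Singleton RHS = n − k + 1 = 8, slack = 0, bound satisfied, MDS.

Singleton bound: d ≤ n − k + 1.
Here n = 9, k = 2, so n − k + 1 = 8.
Given d = 8, check d ≤ 8: YES.
Slack = (n − k + 1) − d = 0.
The code is MDS (slack = 0).
Description: the claimed parameters are [9, 2, 8]_16; such a code would be MDS (meets Singleton bound).


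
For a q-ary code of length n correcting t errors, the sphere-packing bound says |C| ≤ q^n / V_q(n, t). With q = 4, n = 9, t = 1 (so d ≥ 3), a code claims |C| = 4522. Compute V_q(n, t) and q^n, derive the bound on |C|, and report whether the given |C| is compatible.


V_q(n, t) = 28, q^n = 262144, Hamming bound = 9362, |C| = 4522 ≤ bound (satisfied).

Step 1: Compute V_q(n, t) = Σ_{j=0}^1 C(n, j) (q−1)^j.
  j = 0: C(9,0)·(3)^0 = 1·1 = 1.
  j = 1: C(9,1)·(3)^1 = 9·3 = 27.
  V_q(n, t) = 1 + 27 = 28.
Step 2: q^n = 4^9 = 262144.
Step 3: Hamming bound ⌊q^n / V_q(n,t)⌋ = ⌊262144/28⌋ = 9362.
Step 4: Compare |C| = 4522 to 9362: satisfied.
The claimed |C| lies below the Hamming bound.


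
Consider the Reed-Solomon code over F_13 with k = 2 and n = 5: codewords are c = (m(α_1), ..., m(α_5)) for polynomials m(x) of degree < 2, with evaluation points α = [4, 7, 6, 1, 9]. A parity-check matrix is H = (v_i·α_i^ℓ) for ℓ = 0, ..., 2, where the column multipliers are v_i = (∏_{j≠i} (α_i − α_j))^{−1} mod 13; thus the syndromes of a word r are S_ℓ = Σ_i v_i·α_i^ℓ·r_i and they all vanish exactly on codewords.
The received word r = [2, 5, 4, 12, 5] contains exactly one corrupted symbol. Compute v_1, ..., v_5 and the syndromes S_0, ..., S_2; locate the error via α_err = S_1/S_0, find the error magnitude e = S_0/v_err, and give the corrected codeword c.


S = (4, 10, 12), error at position 5, error magnitude e = 11, c = [2, 5, 4, 12, 7].

Step 1: column multipliers v_i = (∏_{j≠i}(α_i − α_j))^{−1} mod 13.
  i = 1 (α = 4): (4−7)(4−6)(4−1)(4−9) = (−3)·(−2)·3·(−5) = −90 ≡ 1, so v_1 = 1^{−1} = 1 (mod 13).
  i = 2 (α = 7): (7−4)(7−6)(7−1)(7−9) = 3·1·6·(−2) = −36 ≡ 3, so v_2 = 3^{−1} = 9 (mod 13).
  i = 3 (α = 6): (6−4)(6−7)(6−1)(6−9) = 2·(−1)·5·(−3) = 30 ≡ 4, so v_3 = 4^{−1} = 10 (mod 13).
  i = 4 (α = 1): (1−4)(1−7)(1−6)(1−9) = (−3)·(−6)·(−5)·(−8) = 720 ≡ 5, so v_4 = 5^{−1} = 8 (mod 13).
  i = 5 (α = 9): (9−4)(9−7)(9−6)(9−1) = 5·2·3·8 = 240 ≡ 6, so v_5 = 6^{−1} = 11 (mod 13).
  v = [1, 9, 10, 8, 11].
Step 2: syndromes of r = [2, 5, 4, 12, 5] (all sums mod 13).
  S_0 = Σ v_i r_i = 1·2 + 9·5 + 10·4 + 8·12 + 11·5 = 238 ≡ 4.
  S_1 = Σ v_i α_i r_i = 1·4·2 + 9·7·5 + 10·6·4 + 8·1·12 + 11·9·5 = 1154 ≡ 10.
  α_i^2 mod 13 = [3, 10, 10, 1, 3].
  S_2 = Σ v_i α_i^2 r_i = 1·3·2 + 9·10·5 + 10·10·4 + 8·1·12 + 11·3·5 = 1117 ≡ 12.
  S = (4, 10, 12) ≠ 0, so r is not a codeword (an error is present).
Step 3: locate the error. For a single error e at position i, S_ℓ = v_i·e·α_i^ℓ, so α_err = S_1/S_0.
  S_0^{−1} = 4^{−1} = 10 (mod 13), so α_err = 10·10 = 100 ≡ 9 = α_5. Error position i = 5.
  Consistency check: S_2/S_1 = 12·4 = 48 ≡ 9 = α_err ✓ (single-error assumption holds).
Step 4: error magnitude e = S_0/v_5 = S_0·∏_{j≠5}(α_5 − α_j) = 4·6 = 24 ≡ 11 (mod 13).
Step 5: correct position 5: c_5 = r_5 − e = 5 − 11 ≡ 7 (mod 13). Hence c = [2, 5, 4, 12, 7].
  Check: interpolating c through the α_i gives m(x) = 11 + 1·x (degree < 2) with m(α_i) = c_i for every i, so c is indeed a codeword.


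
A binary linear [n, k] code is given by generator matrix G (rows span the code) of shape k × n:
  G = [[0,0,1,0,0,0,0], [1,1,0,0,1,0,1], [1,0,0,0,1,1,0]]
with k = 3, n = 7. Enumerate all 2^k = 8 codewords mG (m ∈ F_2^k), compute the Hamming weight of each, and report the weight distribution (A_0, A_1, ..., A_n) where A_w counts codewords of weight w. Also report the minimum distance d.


Weight distribution: A_0 = 1, A_1 = 1, A_3 = 2, A_4 = 3, A_5 = 1. Minimum distance d = 1.

Enumerate all 2^3 = 8 messages m ∈ F_2^3.
For each, compute codeword c = mG in F_2^7, then tally its weight.
  m = 000 → c = 0000000, weight = 0.
  m = 100 → c = 0010000, weight = 1.
  m = 010 → c = 1100101, weight = 4.
  m = 110 → c = 1110101, weight = 5.
  m = 001 → c = 1000110, weight = 3.
  m = 101 → c = 1010110, weight = 4.
  m = 011 → c = 0100011, weight = 3.
  m = 111 → c = 0110011, weight = 4.
Tally weights:
  weight 0: 1 codewords.
  weight 1: 1 codewords.
  weight 3: 2 codewords.
  weight 4: 3 codewords.
  weight 5: 1 codewords.
Minimum distance d = smallest w > 0 with A_w > 0 = 1.
Sanity: Σ A_w = 8 = 2^3 = 8 ✓.


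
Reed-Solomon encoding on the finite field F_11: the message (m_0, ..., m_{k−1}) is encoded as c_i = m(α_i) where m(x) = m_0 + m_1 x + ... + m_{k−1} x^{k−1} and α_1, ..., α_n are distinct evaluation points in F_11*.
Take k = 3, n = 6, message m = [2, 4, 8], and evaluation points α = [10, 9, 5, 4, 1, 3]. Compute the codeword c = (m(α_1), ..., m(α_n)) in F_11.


c = [6, 4, 2, 3, 3, 9]

Message polynomial: m(x) = 2 + 4·x + 8·x^2 (mod 11).
For each evaluation point α_i, compute m(α_i) mod 11:
  α_1 = 10: Horner steps 8 → 7 → 6, so m(10) = 6.
  α_2 = 9: Horner steps 8 → 10 → 4, so m(9) = 4.
  α_3 = 5: Horner steps 8 → 0 → 2, so m(5) = 2.
  α_4 = 4: Horner steps 8 → 3 → 3, so m(4) = 3.
  α_5 = 1: Horner steps 8 → 1 → 3, so m(1) = 3.
  α_6 = 3: Horner steps 8 → 6 → 9, so m(3) = 9.
Codeword c = [6, 4, 2, 3, 3, 9] ∈ F_11^6.


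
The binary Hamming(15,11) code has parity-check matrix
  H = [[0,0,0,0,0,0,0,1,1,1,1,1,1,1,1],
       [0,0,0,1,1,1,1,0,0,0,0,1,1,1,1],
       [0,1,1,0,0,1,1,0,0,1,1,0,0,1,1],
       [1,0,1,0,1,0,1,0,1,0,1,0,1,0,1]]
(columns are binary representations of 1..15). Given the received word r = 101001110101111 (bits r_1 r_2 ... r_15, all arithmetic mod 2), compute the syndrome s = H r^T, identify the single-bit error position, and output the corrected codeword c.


s = (0, 0, 0, 1)^T, error position = 1, corrected codeword c = 001001110101111

Compute s = H r^T mod 2 one row at a time:
  s_1 = 1 + 0 + 1 + 0 + 1 + 1 + 1 + 1 = 6 ≡ 0 (mod 2).
  s_2 = 0 + 0 + 1 + 1 + 1 + 1 + 1 + 1 = 6 ≡ 0 (mod 2).
  s_3 = 0 + 1 + 1 + 1 + 1 + 0 + 1 + 1 = 6 ≡ 0 (mod 2).
  s_4 = 1 + 1 + 0 + 1 + 0 + 0 + 1 + 1 = 5 ≡ 1 (mod 2).
s = (0, 0, 0, 1)^T — this equals column 1 of H (binary 0001), so error is at position 1.
Correct: flip bit 1 of r = 101001110101111 to get c = 001001110101111.


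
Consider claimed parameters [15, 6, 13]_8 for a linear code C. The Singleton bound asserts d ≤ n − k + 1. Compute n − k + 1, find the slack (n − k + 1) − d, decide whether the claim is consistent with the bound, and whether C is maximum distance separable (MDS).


Singleton RHS = n − k + 1 = 10, slack = -3, bound violated (no such code; not MDS).

Singleton bound: d ≤ n − k + 1.
Here n = 15, k = 6, so n − k + 1 = 10.
Given d = 13, check d ≤ 10: NO.
Slack = (n − k + 1) − d = -3.
The slack is negative: d = 13 exceeds n − k + 1 = 10 by 3, so the Singleton bound is violated and no linear [15, 6, 13]_8 code can exist. In particular it is not MDS (MDS requires d = n − k + 1 exactly).
Description: the claimed parameters are [15, 6, 13]_8; such a code would be impossible (violates the Singleton bound).


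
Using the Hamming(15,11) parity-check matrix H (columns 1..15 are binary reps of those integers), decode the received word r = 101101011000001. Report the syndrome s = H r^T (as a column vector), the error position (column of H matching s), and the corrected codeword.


s = (1, 1, 1, 0)^T, error position = 14, corrected codeword c = 101101011000011

Compute s = H r^T mod 2 one row at a time:
  s_1 = 1 + 1 + 0 + 0 + 0 + 0 + 0 + 1 = 3 ≡ 1 (mod 2).
  s_2 = 1 + 0 + 1 + 0 + 0 + 0 + 0 + 1 = 3 ≡ 1 (mod 2).
  s_3 = 0 + 1 + 1 + 0 + 0 + 0 + 0 + 1 = 3 ≡ 1 (mod 2).
  s_4 = 1 + 1 + 0 + 0 + 1 + 0 + 0 + 1 = 4 ≡ 0 (mod 2).
s = (1, 1, 1, 0)^T — this equals column 14 of H (binary 1110), so error is at position 14.
Correct: flip bit 14 of r = 101101011000001 to get c = 101101011000011.


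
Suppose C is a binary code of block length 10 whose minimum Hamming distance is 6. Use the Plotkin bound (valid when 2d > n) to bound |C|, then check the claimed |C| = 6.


Plotkin bound M ≤ 6; given |C| = 6 ≤ bound (satisfied).

Check applicability: 2d = 12, n = 10.
2d − n = 2 > 0, so Plotkin applies.
Compute d/(2d−n) = 6/2 ≈ 3.0000.
⌊d/(2d−n)⌋ = 3.
Plotkin bound: M ≤ 2·3 = 6.
Given |C| = 6, check: satisfied.
This |C| is at the Plotkin bound.


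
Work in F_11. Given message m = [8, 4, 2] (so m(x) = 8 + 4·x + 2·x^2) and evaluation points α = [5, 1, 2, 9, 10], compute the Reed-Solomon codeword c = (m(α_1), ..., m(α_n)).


c = [1, 3, 2, 8, 6]

Message polynomial: m(x) = 8 + 4·x + 2·x^2 (mod 11).
For each evaluation point α_i, compute m(α_i) mod 11:
  α_1 = 5: Horner steps 2 → 3 → 1, so m(5) = 1.
  α_2 = 1: Horner steps 2 → 6 → 3, so m(1) = 3.
  α_3 = 2: Horner steps 2 → 8 → 2, so m(2) = 2.
  α_4 = 9: Horner steps 2 → 0 → 8, so m(9) = 8.
  α_5 = 10: Horner steps 2 → 2 → 6, so m(10) = 6.
Codeword c = [1, 3, 2, 8, 6] ∈ F_11^5.


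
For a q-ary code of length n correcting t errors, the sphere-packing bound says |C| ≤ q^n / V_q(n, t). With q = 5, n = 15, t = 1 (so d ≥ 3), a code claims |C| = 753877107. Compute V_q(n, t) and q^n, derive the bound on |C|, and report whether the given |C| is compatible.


V_q(n, t) = 61, q^n = 30517578125, Hamming bound = 500288165, |C| = 753877107 > bound (violated).

Step 1: Compute V_q(n, t) = Σ_{j=0}^1 C(n, j) (q−1)^j.
  j = 0: C(15,0)·(4)^0 = 1·1 = 1.
  j = 1: C(15,1)·(4)^1 = 15·4 = 60.
  V_q(n, t) = 1 + 60 = 61.
Step 2: q^n = 5^15 = 30517578125.
Step 3: Hamming bound ⌊q^n / V_q(n,t)⌋ = ⌊30517578125/61⌋ = 500288165.
Step 4: Compare |C| = 753877107 to 500288165: violated.
The claimed |C| lies above the Hamming bound, so no 5-ary code of length 15 with d ≥ 3 can have 753877107 codewords.


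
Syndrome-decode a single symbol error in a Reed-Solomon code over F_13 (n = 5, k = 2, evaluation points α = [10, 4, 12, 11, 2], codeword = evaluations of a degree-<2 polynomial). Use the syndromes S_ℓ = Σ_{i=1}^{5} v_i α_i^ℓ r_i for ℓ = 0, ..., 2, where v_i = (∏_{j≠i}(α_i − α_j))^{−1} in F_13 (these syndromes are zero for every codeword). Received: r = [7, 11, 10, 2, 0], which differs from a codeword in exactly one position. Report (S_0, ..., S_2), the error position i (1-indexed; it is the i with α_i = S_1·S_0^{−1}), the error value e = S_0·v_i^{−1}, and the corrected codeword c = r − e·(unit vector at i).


S = (7, 1, 2), error at position 5, error magnitude e = 5, c = [7, 11, 10, 2, 8].

Step 1: column multipliers v_i = (∏_{j≠i}(α_i − α_j))^{−1} mod 13.
  i = 1 (α = 10): (10−4)(10−12)(10−11)(10−2) = 6·(−2)·(−1)·8 = 96 ≡ 5, so v_1 = 5^{−1} = 8 (mod 13).
  i = 2 (α = 4): (4−10)(4−12)(4−11)(4−2) = (−6)·(−8)·(−7)·2 = −672 ≡ 4, so v_2 = 4^{−1} = 10 (mod 13).
  i = 3 (α = 12): (12−10)(12−4)(12−11)(12−2) = 2·8·1·10 = 160 ≡ 4, so v_3 = 4^{−1} = 10 (mod 13).
  i = 4 (α = 11): (11−10)(11−4)(11−12)(11−2) = 1·7·(−1)·9 = −63 ≡ 2, so v_4 = 2^{−1} = 7 (mod 13).
  i = 5 (α = 2): (2−10)(2−4)(2−12)(2−11) = (−8)·(−2)·(−10)·(−9) = 1440 ≡ 10, so v_5 = 10^{−1} = 4 (mod 13).
  v = [8, 10, 10, 7, 4].
Step 2: syndromes of r = [7, 11, 10, 2, 0] (all sums mod 13).
  S_0 = Σ v_i r_i = 8·7 + 10·11 + 10·10 + 7·2 + 4·0 = 280 ≡ 7.
  S_1 = Σ v_i α_i r_i = 8·10·7 + 10·4·11 + 10·12·10 + 7·11·2 + 4·2·0 = 2354 ≡ 1.
  α_i^2 mod 13 = [9, 3, 1, 4, 4].
  S_2 = Σ v_i α_i^2 r_i = 8·9·7 + 10·3·11 + 10·1·10 + 7·4·2 + 4·4·0 = 990 ≡ 2.
  S = (7, 1, 2) ≠ 0, so r is not a codeword (an error is present).
Step 3: locate the error. For a single error e at position i, S_ℓ = v_i·e·α_i^ℓ, so α_err = S_1/S_0.
  S_0^{−1} = 7^{−1} = 2 (mod 13), so α_err = 1·2 = 2 ≡ 2 = α_5. Error position i = 5.
  Consistency check: S_2/S_1 = 2·1 = 2 ≡ 2 = α_err ✓ (single-error assumption holds).
Step 4: error magnitude e = S_0/v_5 = S_0·∏_{j≠5}(α_5 − α_j) = 7·10 = 70 ≡ 5 (mod 13).
Step 5: correct position 5: c_5 = r_5 − e = 0 − 5 ≡ 8 (mod 13). Hence c = [7, 11, 10, 2, 8].
  Check: interpolating c through the α_i gives m(x) = 5 + 8·x (degree < 2) with m(α_i) = c_i for every i, so c is indeed a codeword.


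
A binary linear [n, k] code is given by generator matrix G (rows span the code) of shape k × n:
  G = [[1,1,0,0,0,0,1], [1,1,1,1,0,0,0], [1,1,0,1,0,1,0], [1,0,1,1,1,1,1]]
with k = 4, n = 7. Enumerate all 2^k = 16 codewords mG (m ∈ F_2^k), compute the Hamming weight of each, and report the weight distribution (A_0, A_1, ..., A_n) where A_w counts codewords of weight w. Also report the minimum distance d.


Weight distribution: A_0 = 1, A_2 = 1, A_3 = 6, A_4 = 5, A_5 = 2, A_6 = 1. Minimum distance d = 2.

Enumerate all 2^4 = 16 messages m ∈ F_2^4.
For each, compute codeword c = mG in F_2^7, then tally its weight.
  m = 0000 → c = 0000000, weight = 0.
  m = 1000 → c = 1100001, weight = 3.
  m = 0100 → c = 1111000, weight = 4.
  m = 1100 → c = 0011001, weight = 3.
  m = 0010 → c = 1101010, weight = 4.
  m = 1010 → c = 0001011, weight = 3.
  m = 0110 → c = 0010010, weight = 2.
  m = 1110 → c = 1110011, weight = 5.
  m = 0001 → c = 1011111, weight = 6.
  m = 1001 → c = 0111110, weight = 5.
  m = 0101 → c = 0100111, weight = 4.
  m = 1101 → c = 1000110, weight = 3.
  m = 0011 → c = 0110101, weight = 4.
  m = 1011 → c = 1010100, weight = 3.
  m = 0111 → c = 1001101, weight = 4.
  m = 1111 → c = 0101100, weight = 3.
Tally weights:
  weight 0: 1 codewords.
  weight 2: 1 codewords.
  weight 3: 6 codewords.
  weight 4: 5 codewords.
  weight 5: 2 codewords.
  weight 6: 1 codewords.
Minimum distance d = smallest w > 0 with A_w > 0 = 2.
Sanity: Σ A_w = 16 = 2^4 = 16 ✓.


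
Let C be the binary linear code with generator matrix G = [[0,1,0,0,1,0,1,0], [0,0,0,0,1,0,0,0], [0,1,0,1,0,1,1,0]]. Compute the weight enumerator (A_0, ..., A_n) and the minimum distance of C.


Weight distribution: A_0 = 1, A_1 = 1, A_2 = 2, A_3 = 2, A_4 = 1, A_5 = 1. Minimum distance d = 1.

Enumerate all 2^3 = 8 messages m ∈ F_2^3.
For each, compute codeword c = mG in F_2^8, then tally its weight.
  m = 000 → c = 00000000, weight = 0.
  m = 100 → c = 01001010, weight = 3.
  m = 010 → c = 00001000, weight = 1.
  m = 110 → c = 01000010, weight = 2.
  m = 001 → c = 01010110, weight = 4.
  m = 101 → c = 00011100, weight = 3.
  m = 011 → c = 01011110, weight = 5.
  m = 111 → c = 00010100, weight = 2.
Tally weights:
  weight 0: 1 codewords.
  weight 1: 1 codewords.
  weight 2: 2 codewords.
  weight 3: 2 codewords.
  weight 4: 1 codewords.
  weight 5: 1 codewords.
Minimum distance d = smallest w > 0 with A_w > 0 = 1.
Sanity: Σ A_w = 8 = 2^3 = 8 ✓.


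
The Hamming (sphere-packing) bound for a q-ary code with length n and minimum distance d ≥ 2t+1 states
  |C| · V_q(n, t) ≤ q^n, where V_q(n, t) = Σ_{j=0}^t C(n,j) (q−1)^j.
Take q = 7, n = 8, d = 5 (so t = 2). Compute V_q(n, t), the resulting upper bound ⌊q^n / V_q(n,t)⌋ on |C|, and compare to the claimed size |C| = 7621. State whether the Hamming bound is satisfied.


V_q(n, t) = 1057, q^n = 5764801, Hamming bound = 5453, |C| = 7621 > bound (violated).

Step 1: Compute V_q(n, t) = Σ_{j=0}^2 C(n, j) (q−1)^j.
  j = 0: C(8,0)·(6)^0 = 1·1 = 1.
  j = 1: C(8,1)·(6)^1 = 8·6 = 48.
  j = 2: C(8,2)·(6)^2 = 28·36 = 1008.
  V_q(n, t) = 1 + 48 + 1008 = 1057.
Step 2: q^n = 7^8 = 5764801.
Step 3: Hamming bound ⌊q^n / V_q(n,t)⌋ = ⌊5764801/1057⌋ = 5453.
Step 4: Compare |C| = 7621 to 5453: violated.
The claimed |C| lies above the Hamming bound, so no 7-ary code of length 8 with d ≥ 5 can have 7621 codewords.
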